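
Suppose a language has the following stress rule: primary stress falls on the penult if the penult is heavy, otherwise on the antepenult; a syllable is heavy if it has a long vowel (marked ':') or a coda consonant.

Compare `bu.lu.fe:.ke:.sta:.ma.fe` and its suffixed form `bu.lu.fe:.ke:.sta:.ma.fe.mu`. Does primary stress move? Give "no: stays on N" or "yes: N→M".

yes: 5→6

Base `bu.lu.fe:.ke:.sta:.ma.fe` (7 syllables):
  Weights: 5 sta: H, 6 ma L, 7 fe L.
  The penult (syllable 6, ma) is light, so stress falls on the antepenult (syllable 5, sta:).
  → primary stress on syllable 5.
Suffixed `bu.lu.fe:.ke:.sta:.ma.fe.mu` (8 syllables):
  Weights: 6 ma L, 7 fe L, 8 mu L.
  The penult (syllable 7, fe) is light, so stress falls on the antepenult (syllable 6, ma).
  → primary stress on syllable 6.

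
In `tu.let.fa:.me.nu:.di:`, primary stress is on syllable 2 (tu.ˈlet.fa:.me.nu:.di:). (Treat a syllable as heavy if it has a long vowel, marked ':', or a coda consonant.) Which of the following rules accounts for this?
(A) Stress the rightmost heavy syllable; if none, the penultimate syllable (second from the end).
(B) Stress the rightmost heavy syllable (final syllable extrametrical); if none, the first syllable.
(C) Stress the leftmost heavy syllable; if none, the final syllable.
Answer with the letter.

Rule A → syllable 6 (observed: 2).
Rule B → syllable 5 (observed: 2).
Rule C → syllable 2 ✓.

C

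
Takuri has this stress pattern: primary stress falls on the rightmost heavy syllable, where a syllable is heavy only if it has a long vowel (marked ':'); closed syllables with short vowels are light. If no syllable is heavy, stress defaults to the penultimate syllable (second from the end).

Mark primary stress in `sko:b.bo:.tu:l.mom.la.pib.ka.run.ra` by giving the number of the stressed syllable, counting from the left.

3

Weights: 1 sko:b H, 2 bo: H, 3 tu:l H, 4 mom L, 5 la L, 6 pib L, 7 ka L, 8 run L, 9 ra L.
Heavy syllables in the domain: 1, 2, 3. The rightmost is syllable 3 (tu:l).
Primary stress: syllable 3 → sko:b.bo:.ˈtu:l.mom.la.pib.ka.run.ra.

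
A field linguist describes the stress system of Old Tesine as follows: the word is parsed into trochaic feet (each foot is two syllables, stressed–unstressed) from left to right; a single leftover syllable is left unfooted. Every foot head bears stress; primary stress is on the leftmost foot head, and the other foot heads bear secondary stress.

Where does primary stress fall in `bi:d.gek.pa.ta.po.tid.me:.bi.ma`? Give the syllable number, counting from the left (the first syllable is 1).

1

Parse left to right into trochaic (ˈσσ) feet: (ˈbi:d.gek) (ˈpa.ta) (ˈpo.tid) (ˈme:.bi) ma. Syllable 9 is left unfooted.
Foot heads (stressed positions): 1, 3, 5, 7.
End Rule Leftmost: primary stress on the leftmost head = syllable 1.
Primary stress: syllable 1 → ˈbi:d.gek.pa.ta.po.tid.me:.bi.ma.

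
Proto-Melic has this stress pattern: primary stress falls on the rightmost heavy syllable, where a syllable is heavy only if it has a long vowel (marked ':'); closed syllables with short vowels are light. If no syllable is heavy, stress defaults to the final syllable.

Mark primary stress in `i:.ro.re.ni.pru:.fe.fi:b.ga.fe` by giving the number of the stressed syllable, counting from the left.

7

Weights: 1 i: H, 2 ro L, 3 re L, 4 ni L, 5 pru: H, 6 fe L, 7 fi:b H, 8 ga L, 9 fe L.
Heavy syllables in the domain: 1, 5, 7. The rightmost is syllable 7 (fi:b).
Primary stress: syllable 7 → i:.ro.re.ni.pru:.fe.ˈfi:b.ga.fe.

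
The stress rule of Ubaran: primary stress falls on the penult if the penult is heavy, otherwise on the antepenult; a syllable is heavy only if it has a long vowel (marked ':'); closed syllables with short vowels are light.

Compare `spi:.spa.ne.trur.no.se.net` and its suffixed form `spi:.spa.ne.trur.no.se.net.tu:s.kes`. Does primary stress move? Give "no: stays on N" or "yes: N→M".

Base `spi:.spa.ne.trur.no.se.net` (7 syllables):
  Weights: 5 no L, 6 se L, 7 net L.
  The penult (syllable 6, se) is light, so stress falls on the antepenult (syllable 5, no).
  → primary stress on syllable 5.
Suffixed `spi:.spa.ne.trur.no.se.net.tu:s.kes` (9 syllables):
  Weights: 7 net L, 8 tu:s H, 9 kes L.
  The penult (syllable 8, tu:s) is heavy, so it takes stress.
  → primary stress on syllable 8.

yes: 5→8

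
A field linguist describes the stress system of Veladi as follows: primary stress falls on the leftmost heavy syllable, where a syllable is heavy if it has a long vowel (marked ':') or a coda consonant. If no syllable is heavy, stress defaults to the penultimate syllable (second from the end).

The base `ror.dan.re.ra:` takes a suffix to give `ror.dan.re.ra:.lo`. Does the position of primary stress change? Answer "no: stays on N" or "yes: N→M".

no: stays on 1

Base `ror.dan.re.ra:` (4 syllables):
  Weights: 1 ror H, 2 dan H, 3 re L, 4 ra: H.
  Heavy syllables in the domain: 1, 2, 4. The leftmost is syllable 1 (ror).
  → primary stress on syllable 1.
Suffixed `ror.dan.re.ra:.lo` (5 syllables):
  Weights: 1 ror H, 2 dan H, 3 re L, 4 ra: H, 5 lo L.
  Heavy syllables in the domain: 1, 2, 4. The leftmost is syllable 1 (ror).
  → primary stress on syllable 1.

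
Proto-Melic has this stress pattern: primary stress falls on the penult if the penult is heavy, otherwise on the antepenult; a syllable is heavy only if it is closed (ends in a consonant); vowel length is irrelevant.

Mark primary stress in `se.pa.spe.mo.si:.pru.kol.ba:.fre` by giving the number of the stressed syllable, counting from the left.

Weights: 7 kol H, 8 ba: L, 9 fre L.
The penult (syllable 8, ba:) is light, so stress falls on the antepenult (syllable 7, kol).
Primary stress: syllable 7 → se.pa.spe.mo.si:.pru.ˈkol.ba:.fre.

7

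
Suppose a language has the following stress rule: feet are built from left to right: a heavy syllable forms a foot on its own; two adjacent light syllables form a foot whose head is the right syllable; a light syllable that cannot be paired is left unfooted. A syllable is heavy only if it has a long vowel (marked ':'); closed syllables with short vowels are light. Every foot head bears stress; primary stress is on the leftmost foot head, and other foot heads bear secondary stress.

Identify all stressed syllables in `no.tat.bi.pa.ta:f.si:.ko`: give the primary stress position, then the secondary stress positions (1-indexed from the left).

Weights: 1 no L, 2 tat L, 3 bi L, 4 pa L, 5 ta:f H, 6 si: H, 7 ko L.
Parse left to right (heavy = foot alone; LL = one foot; stranded L unfooted): (no.ˈtat) (bi.ˈpa) (ˈta:f) (ˈsi:) ko.
Foot heads: 2, 4, 5, 6.
Primary stress on the leftmost head = syllable 2.
Secondary stress on 4, 5, 6: no.ˈtat.bi.ˌpa.ˌta:f.ˌsi:.ko.

primary 2, secondary 4, 5, 6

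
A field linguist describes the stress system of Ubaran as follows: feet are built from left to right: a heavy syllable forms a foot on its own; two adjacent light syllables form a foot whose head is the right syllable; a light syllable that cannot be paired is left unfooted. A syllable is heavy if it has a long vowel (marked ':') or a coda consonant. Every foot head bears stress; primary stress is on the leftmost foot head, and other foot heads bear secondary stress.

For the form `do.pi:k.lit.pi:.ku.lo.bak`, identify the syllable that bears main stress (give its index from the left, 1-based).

2

Weights: 1 do L, 2 pi:k H, 3 lit H, 4 pi: H, 5 ku L, 6 lo L, 7 bak H.
Parse left to right (heavy = foot alone; LL = one foot; stranded L unfooted): do (ˈpi:k) (ˈlit) (ˈpi:) (ku.ˈlo) (ˈbak).
Foot heads: 2, 3, 4, 6, 7.
Primary stress on the leftmost head = syllable 2.
Primary stress: syllable 2 → do.ˈpi:k.lit.pi:.ku.lo.bak.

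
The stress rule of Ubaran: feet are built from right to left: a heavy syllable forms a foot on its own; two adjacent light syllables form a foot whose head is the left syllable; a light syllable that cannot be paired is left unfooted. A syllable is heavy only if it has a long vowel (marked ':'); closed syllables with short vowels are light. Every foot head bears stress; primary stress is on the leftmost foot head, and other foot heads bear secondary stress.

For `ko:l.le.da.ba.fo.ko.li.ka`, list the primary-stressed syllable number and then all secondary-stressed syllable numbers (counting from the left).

primary 1, secondary 3, 5, 7

Weights: 1 ko:l H, 2 le L, 3 da L, 4 ba L, 5 fo L, 6 ko L, 7 li L, 8 ka L.
Parse right to left (heavy = foot alone; LL = one foot; stranded L unfooted): (ˈko:l) le (ˈda.ba) (ˈfo.ko) (ˈli.ka).
Foot heads: 1, 3, 5, 7.
Primary stress on the leftmost head = syllable 1.
Secondary stress on 3, 5, 7: ˈko:l.le.ˌda.ba.ˌfo.ko.ˌli.ka.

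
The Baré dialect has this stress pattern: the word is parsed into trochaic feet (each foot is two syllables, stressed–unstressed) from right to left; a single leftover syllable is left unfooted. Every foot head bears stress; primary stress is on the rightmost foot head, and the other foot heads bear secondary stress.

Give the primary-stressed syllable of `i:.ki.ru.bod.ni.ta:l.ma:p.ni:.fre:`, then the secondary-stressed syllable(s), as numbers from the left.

primary 8, secondary 2, 4, 6

Parse right to left into trochaic (ˈσσ) feet: i: (ˈki.ru) (ˈbod.ni) (ˈta:l.ma:p) (ˈni:.fre:). Syllable 1 is left unfooted.
Foot heads (stressed positions): 2, 4, 6, 8.
End Rule Rightmost: primary stress on the rightmost head = syllable 8.
Secondary stress on 2, 4, 6: i:.ˌki.ru.ˌbod.ni.ˌta:l.ma:p.ˈni:.fre:.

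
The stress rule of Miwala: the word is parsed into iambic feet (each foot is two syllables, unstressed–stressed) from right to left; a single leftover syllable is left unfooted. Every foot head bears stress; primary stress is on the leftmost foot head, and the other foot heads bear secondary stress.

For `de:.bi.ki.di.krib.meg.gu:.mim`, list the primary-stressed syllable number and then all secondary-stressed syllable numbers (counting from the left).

primary 2, secondary 4, 6, 8

Parse right to left into iambic (σˈσ) feet: (de:.ˈbi) (ki.ˈdi) (krib.ˈmeg) (gu:.ˈmim).
Foot heads (stressed positions): 2, 4, 6, 8.
End Rule Leftmost: primary stress on the leftmost head = syllable 2.
Secondary stress on 4, 6, 8: de:.ˈbi.ki.ˌdi.krib.ˌmeg.gu:.ˌmim.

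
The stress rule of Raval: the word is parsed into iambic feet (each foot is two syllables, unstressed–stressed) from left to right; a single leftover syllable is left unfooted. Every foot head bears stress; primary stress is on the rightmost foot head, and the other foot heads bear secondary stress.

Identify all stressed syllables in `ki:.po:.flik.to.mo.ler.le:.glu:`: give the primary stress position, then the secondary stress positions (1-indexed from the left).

Parse left to right into iambic (σˈσ) feet: (ki:.ˈpo:) (flik.ˈto) (mo.ˈler) (le:.ˈglu:).
Foot heads (stressed positions): 2, 4, 6, 8.
End Rule Rightmost: primary stress on the rightmost head = syllable 8.
Secondary stress on 2, 4, 6: ki:.ˌpo:.flik.ˌto.mo.ˌler.le:.ˈglu:.

primary 8, secondary 2, 4, 6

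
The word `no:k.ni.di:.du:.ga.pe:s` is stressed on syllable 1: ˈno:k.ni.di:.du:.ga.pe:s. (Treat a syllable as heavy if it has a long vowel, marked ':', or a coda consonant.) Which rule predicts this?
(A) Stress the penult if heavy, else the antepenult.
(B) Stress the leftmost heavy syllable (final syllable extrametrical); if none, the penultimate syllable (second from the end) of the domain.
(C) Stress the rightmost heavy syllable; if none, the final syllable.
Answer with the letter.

Rule A → syllable 4 (observed: 1).
Rule B → syllable 1 ✓.
Rule C → syllable 6 (observed: 1).

B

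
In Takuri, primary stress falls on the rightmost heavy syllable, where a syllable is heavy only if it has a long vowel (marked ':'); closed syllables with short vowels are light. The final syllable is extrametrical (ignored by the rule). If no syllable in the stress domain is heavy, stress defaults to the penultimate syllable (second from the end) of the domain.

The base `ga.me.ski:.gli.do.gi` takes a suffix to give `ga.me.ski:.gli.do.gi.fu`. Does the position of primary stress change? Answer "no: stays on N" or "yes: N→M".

no: stays on 3

Base `ga.me.ski:.gli.do.gi` (6 syllables):
  The final syllable (6, gi) is extrametrical; the stress domain is syllables 1–5.
  Weights: 1 ga L, 2 me L, 3 ski: H, 4 gli L, 5 do L.
  Heavy syllables in the domain: 3. The rightmost is syllable 3 (ski:).
  → primary stress on syllable 3.
Suffixed `ga.me.ski:.gli.do.gi.fu` (7 syllables):
  The final syllable (7, fu) is extrametrical; the stress domain is syllables 1–6.
  Weights: 1 ga L, 2 me L, 3 ski: H, 4 gli L, 5 do L, 6 gi L.
  Heavy syllables in the domain: 3. The rightmost is syllable 3 (ski:).
  → primary stress on syllable 3.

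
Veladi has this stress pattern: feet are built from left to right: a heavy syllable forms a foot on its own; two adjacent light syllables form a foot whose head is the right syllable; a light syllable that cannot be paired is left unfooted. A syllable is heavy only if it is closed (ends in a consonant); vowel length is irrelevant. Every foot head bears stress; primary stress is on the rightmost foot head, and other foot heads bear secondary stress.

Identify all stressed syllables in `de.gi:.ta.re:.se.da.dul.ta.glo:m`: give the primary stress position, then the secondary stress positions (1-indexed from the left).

Weights: 1 de L, 2 gi: L, 3 ta L, 4 re: L, 5 se L, 6 da L, 7 dul H, 8 ta L, 9 glo:m H.
Parse left to right (heavy = foot alone; LL = one foot; stranded L unfooted): (de.ˈgi:) (ta.ˈre:) (se.ˈda) (ˈdul) ta (ˈglo:m).
Foot heads: 2, 4, 6, 7, 9.
Primary stress on the rightmost head = syllable 9.
Secondary stress on 2, 4, 6, 7: de.ˌgi:.ta.ˌre:.se.ˌda.ˌdul.ta.ˈglo:m.

primary 9, secondary 2, 4, 6, 7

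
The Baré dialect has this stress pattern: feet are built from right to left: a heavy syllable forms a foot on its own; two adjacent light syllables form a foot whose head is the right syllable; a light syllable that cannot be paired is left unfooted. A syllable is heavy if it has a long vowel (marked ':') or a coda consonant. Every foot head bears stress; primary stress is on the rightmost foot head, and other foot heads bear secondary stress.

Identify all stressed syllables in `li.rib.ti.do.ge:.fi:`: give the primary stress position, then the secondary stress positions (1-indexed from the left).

Weights: 1 li L, 2 rib H, 3 ti L, 4 do L, 5 ge: H, 6 fi: H.
Parse right to left (heavy = foot alone; LL = one foot; stranded L unfooted): li (ˈrib) (ti.ˈdo) (ˈge:) (ˈfi:).
Foot heads: 2, 4, 5, 6.
Primary stress on the rightmost head = syllable 6.
Secondary stress on 2, 4, 5: li.ˌrib.ti.ˌdo.ˌge:.ˈfi:.

primary 6, secondary 2, 4, 5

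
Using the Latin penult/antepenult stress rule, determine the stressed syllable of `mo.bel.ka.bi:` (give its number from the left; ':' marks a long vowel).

2

Classical Latin: stress the penult if heavy (long vowel or closed), else the antepenult.
Weights: 2 bel H, 3 ka L, 4 bi: H.
The penult (syllable 3, ka) is light, so stress falls on the antepenult (syllable 2, bel).
Stress on syllable 2: mo.ˈbel.ka.bi:.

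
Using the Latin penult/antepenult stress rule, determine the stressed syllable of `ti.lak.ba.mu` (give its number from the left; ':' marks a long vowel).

2

Classical Latin: stress the penult if heavy (long vowel or closed), else the antepenult.
Weights: 2 lak H, 3 ba L, 4 mu L.
The penult (syllable 3, ba) is light, so stress falls on the antepenult (syllable 2, lak).
Stress on syllable 2: ti.ˈlak.ba.mu.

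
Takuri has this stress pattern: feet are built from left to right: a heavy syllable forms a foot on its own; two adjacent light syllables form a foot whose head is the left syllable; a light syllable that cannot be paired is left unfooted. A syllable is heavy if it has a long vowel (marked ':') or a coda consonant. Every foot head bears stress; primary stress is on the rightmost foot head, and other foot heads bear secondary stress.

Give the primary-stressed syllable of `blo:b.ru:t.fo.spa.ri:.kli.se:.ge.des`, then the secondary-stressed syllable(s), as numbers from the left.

Weights: 1 blo:b H, 2 ru:t H, 3 fo L, 4 spa L, 5 ri: H, 6 kli L, 7 se: H, 8 ge L, 9 des H.
Parse left to right (heavy = foot alone; LL = one foot; stranded L unfooted): (ˈblo:b) (ˈru:t) (ˈfo.spa) (ˈri:) kli (ˈse:) ge (ˈdes).
Foot heads: 1, 2, 3, 5, 7, 9.
Primary stress on the rightmost head = syllable 9.
Secondary stress on 1, 2, 3, 5, 7: ˌblo:b.ˌru:t.ˌfo.spa.ˌri:.kli.ˌse:.ge.ˈdes.

primary 9, secondary 1, 2, 3, 5, 7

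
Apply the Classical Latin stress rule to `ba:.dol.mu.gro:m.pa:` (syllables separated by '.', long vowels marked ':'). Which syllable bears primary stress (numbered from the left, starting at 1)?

Classical Latin: stress the penult if heavy (long vowel or closed), else the antepenult.
Weights: 3 mu L, 4 gro:m H, 5 pa: H.
The penult (syllable 4, gro:m) is heavy, so it takes stress.
Stress on syllable 4: ba:.dol.mu.ˈgro:m.pa:.

4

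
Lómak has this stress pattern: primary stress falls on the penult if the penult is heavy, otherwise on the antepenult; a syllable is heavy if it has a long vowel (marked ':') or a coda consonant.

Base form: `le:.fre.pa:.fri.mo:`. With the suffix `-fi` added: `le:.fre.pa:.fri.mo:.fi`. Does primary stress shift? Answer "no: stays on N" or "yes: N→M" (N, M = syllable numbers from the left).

yes: 3→5

Base `le:.fre.pa:.fri.mo:` (5 syllables):
  Weights: 3 pa: H, 4 fri L, 5 mo: H.
  The penult (syllable 4, fri) is light, so stress falls on the antepenult (syllable 3, pa:).
  → primary stress on syllable 3.
Suffixed `le:.fre.pa:.fri.mo:.fi` (6 syllables):
  Weights: 4 fri L, 5 mo: H, 6 fi L.
  The penult (syllable 5, mo:) is heavy, so it takes stress.
  → primary stress on syllable 5.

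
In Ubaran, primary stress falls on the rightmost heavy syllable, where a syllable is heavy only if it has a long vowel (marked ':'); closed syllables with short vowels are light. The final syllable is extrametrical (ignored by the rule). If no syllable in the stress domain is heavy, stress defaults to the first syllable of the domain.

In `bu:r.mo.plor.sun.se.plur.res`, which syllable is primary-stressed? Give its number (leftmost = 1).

1

The final syllable (7, res) is extrametrical; the stress domain is syllables 1–6.
Weights: 1 bu:r H, 2 mo L, 3 plor L, 4 sun L, 5 se L, 6 plur L.
Heavy syllables in the domain: 1. The rightmost is syllable 1 (bu:r).
Primary stress: syllable 1 → ˈbu:r.mo.plor.sun.se.plur.res.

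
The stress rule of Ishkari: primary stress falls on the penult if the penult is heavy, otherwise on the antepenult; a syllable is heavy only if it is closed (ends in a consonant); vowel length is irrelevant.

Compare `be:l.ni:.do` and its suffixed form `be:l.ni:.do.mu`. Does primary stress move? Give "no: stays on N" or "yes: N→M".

Base `be:l.ni:.do` (3 syllables):
  Weights: 1 be:l H, 2 ni: L, 3 do L.
  The penult (syllable 2, ni:) is light, so stress falls on the antepenult (syllable 1, be:l).
  → primary stress on syllable 1.
Suffixed `be:l.ni:.do.mu` (4 syllables):
  Weights: 2 ni: L, 3 do L, 4 mu L.
  The penult (syllable 3, do) is light, so stress falls on the antepenult (syllable 2, ni:).
  → primary stress on syllable 2.

yes: 1→2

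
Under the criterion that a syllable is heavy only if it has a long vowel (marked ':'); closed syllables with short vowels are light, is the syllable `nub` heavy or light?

`nub`: short vowel, closed (coda /b/). Short vowel → light.

light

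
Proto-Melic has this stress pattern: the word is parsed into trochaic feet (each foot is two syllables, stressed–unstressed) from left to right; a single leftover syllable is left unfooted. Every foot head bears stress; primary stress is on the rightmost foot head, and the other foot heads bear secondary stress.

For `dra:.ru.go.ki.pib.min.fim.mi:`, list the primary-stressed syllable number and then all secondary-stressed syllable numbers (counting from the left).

primary 7, secondary 1, 3, 5

Parse left to right into trochaic (ˈσσ) feet: (ˈdra:.ru) (ˈgo.ki) (ˈpib.min) (ˈfim.mi:).
Foot heads (stressed positions): 1, 3, 5, 7.
End Rule Rightmost: primary stress on the rightmost head = syllable 7.
Secondary stress on 1, 3, 5: ˌdra:.ru.ˌgo.ki.ˌpib.min.ˈfim.mi:.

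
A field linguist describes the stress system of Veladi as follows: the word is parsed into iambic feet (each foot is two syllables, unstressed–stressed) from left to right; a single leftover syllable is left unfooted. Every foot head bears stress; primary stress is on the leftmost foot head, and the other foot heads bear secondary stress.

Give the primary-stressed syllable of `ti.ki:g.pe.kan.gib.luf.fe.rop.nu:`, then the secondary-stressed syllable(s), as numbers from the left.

primary 2, secondary 4, 6, 8

Parse left to right into iambic (σˈσ) feet: (ti.ˈki:g) (pe.ˈkan) (gib.ˈluf) (fe.ˈrop) nu:. Syllable 9 is left unfooted.
Foot heads (stressed positions): 2, 4, 6, 8.
End Rule Leftmost: primary stress on the leftmost head = syllable 2.
Secondary stress on 4, 6, 8: ti.ˈki:g.pe.ˌkan.gib.ˌluf.fe.ˌrop.nu:.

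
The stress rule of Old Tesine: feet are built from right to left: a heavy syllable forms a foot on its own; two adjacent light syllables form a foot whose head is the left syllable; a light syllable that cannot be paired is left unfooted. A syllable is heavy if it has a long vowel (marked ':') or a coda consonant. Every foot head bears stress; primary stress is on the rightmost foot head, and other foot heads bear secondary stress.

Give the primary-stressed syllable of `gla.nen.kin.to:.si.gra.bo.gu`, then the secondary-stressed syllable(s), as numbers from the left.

primary 7, secondary 2, 3, 4, 5

Weights: 1 gla L, 2 nen H, 3 kin H, 4 to: H, 5 si L, 6 gra L, 7 bo L, 8 gu L.
Parse right to left (heavy = foot alone; LL = one foot; stranded L unfooted): gla (ˈnen) (ˈkin) (ˈto:) (ˈsi.gra) (ˈbo.gu).
Foot heads: 2, 3, 4, 5, 7.
Primary stress on the rightmost head = syllable 7.
Secondary stress on 2, 3, 4, 5: gla.ˌnen.ˌkin.ˌto:.ˌsi.gra.ˈbo.gu.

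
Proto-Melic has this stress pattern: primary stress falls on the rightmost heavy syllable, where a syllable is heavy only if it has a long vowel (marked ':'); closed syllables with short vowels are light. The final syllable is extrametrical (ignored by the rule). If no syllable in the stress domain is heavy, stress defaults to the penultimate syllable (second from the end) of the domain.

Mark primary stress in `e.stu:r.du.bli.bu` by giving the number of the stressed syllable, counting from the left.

The final syllable (5, bu) is extrametrical; the stress domain is syllables 1–4.
Weights: 1 e L, 2 stu:r H, 3 du L, 4 bli L.
Heavy syllables in the domain: 2. The rightmost is syllable 2 (stu:r).
Primary stress: syllable 2 → e.ˈstu:r.du.bli.bu.

2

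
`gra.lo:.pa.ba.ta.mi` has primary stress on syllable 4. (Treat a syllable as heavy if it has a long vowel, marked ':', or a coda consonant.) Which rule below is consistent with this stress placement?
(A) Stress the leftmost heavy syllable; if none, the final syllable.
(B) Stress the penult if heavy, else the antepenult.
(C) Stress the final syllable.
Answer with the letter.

B

Rule A → syllable 2 (observed: 4).
Rule B → syllable 4 ✓.
Rule C → syllable 6 (observed: 4).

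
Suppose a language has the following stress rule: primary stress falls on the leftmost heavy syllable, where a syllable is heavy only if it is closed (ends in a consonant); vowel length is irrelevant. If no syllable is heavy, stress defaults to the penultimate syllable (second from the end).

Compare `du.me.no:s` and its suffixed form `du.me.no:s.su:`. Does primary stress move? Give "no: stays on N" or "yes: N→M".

no: stays on 3

Base `du.me.no:s` (3 syllables):
  Weights: 1 du L, 2 me L, 3 no:s H.
  Heavy syllables in the domain: 3. The leftmost is syllable 3 (no:s).
  → primary stress on syllable 3.
Suffixed `du.me.no:s.su:` (4 syllables):
  Weights: 1 du L, 2 me L, 3 no:s H, 4 su: L.
  Heavy syllables in the domain: 3. The leftmost is syllable 3 (no:s).
  → primary stress on syllable 3.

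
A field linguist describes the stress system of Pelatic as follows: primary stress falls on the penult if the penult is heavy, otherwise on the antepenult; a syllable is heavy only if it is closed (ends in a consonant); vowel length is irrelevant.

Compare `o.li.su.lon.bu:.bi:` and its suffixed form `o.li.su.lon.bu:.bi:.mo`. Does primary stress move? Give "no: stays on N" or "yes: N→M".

yes: 4→5

Base `o.li.su.lon.bu:.bi:` (6 syllables):
  Weights: 4 lon H, 5 bu: L, 6 bi: L.
  The penult (syllable 5, bu:) is light, so stress falls on the antepenult (syllable 4, lon).
  → primary stress on syllable 4.
Suffixed `o.li.su.lon.bu:.bi:.mo` (7 syllables):
  Weights: 5 bu: L, 6 bi: L, 7 mo L.
  The penult (syllable 6, bi:) is light, so stress falls on the antepenult (syllable 5, bu:).
  → primary stress on syllable 5.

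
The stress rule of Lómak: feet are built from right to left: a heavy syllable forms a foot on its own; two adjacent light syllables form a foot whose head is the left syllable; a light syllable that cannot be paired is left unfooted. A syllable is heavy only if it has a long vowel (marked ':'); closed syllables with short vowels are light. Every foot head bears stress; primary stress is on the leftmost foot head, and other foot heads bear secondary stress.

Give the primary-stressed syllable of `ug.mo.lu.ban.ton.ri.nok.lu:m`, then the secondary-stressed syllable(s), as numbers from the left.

Weights: 1 ug L, 2 mo L, 3 lu L, 4 ban L, 5 ton L, 6 ri L, 7 nok L, 8 lu:m H.
Parse right to left (heavy = foot alone; LL = one foot; stranded L unfooted): ug (ˈmo.lu) (ˈban.ton) (ˈri.nok) (ˈlu:m).
Foot heads: 2, 4, 6, 8.
Primary stress on the leftmost head = syllable 2.
Secondary stress on 4, 6, 8: ug.ˈmo.lu.ˌban.ton.ˌri.nok.ˌlu:m.

primary 2, secondary 4, 6, 8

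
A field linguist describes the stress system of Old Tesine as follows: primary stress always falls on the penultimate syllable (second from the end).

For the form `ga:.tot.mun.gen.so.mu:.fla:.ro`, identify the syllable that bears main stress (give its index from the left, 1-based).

The word has 8 syllables; the penultimate syllable (second from the end) is syllable 7 (fla:).
Primary stress: syllable 7 → ga:.tot.mun.gen.so.mu:.ˈfla:.ro.

7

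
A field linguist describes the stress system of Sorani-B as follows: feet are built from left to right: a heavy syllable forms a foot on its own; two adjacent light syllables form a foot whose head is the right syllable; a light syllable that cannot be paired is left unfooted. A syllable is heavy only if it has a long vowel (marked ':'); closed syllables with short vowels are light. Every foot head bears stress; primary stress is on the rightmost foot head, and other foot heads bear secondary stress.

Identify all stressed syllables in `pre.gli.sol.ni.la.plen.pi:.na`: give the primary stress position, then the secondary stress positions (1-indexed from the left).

primary 7, secondary 2, 4, 6

Weights: 1 pre L, 2 gli L, 3 sol L, 4 ni L, 5 la L, 6 plen L, 7 pi: H, 8 na L.
Parse left to right (heavy = foot alone; LL = one foot; stranded L unfooted): (pre.ˈgli) (sol.ˈni) (la.ˈplen) (ˈpi:) na.
Foot heads: 2, 4, 6, 7.
Primary stress on the rightmost head = syllable 7.
Secondary stress on 2, 4, 6: pre.ˌgli.sol.ˌni.la.ˌplen.ˈpi:.na.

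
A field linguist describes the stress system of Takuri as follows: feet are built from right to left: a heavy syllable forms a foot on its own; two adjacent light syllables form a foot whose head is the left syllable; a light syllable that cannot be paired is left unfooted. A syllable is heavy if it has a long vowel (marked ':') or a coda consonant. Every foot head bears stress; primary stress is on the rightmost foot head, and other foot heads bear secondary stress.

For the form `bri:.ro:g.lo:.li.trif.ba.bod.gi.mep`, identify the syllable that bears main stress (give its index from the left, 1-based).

Weights: 1 bri: H, 2 ro:g H, 3 lo: H, 4 li L, 5 trif H, 6 ba L, 7 bod H, 8 gi L, 9 mep H.
Parse right to left (heavy = foot alone; LL = one foot; stranded L unfooted): (ˈbri:) (ˈro:g) (ˈlo:) li (ˈtrif) ba (ˈbod) gi (ˈmep).
Foot heads: 1, 2, 3, 5, 7, 9.
Primary stress on the rightmost head = syllable 9.
Primary stress: syllable 9 → bri:.ro:g.lo:.li.trif.ba.bod.gi.ˈmep.

9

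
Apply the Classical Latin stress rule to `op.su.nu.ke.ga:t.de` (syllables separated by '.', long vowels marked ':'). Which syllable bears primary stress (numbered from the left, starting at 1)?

5

Classical Latin: stress the penult if heavy (long vowel or closed), else the antepenult.
Weights: 4 ke L, 5 ga:t H, 6 de L.
The penult (syllable 5, ga:t) is heavy, so it takes stress.
Stress on syllable 5: op.su.nu.ke.ˈga:t.de.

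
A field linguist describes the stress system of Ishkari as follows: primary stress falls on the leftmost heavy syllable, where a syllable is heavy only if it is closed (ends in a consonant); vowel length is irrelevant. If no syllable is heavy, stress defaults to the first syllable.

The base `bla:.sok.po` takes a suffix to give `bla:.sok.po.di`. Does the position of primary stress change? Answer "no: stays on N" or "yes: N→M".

Base `bla:.sok.po` (3 syllables):
  Weights: 1 bla: L, 2 sok H, 3 po L.
  Heavy syllables in the domain: 2. The leftmost is syllable 2 (sok).
  → primary stress on syllable 2.
Suffixed `bla:.sok.po.di` (4 syllables):
  Weights: 1 bla: L, 2 sok H, 3 po L, 4 di L.
  Heavy syllables in the domain: 2. The leftmost is syllable 2 (sok).
  → primary stress on syllable 2.

no: stays on 2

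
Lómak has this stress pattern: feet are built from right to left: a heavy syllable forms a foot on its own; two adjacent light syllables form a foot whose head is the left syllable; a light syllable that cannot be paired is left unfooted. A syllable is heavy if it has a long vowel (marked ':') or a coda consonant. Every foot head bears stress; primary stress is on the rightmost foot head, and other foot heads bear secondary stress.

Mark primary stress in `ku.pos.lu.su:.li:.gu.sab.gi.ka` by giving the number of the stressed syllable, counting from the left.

8

Weights: 1 ku L, 2 pos H, 3 lu L, 4 su: H, 5 li: H, 6 gu L, 7 sab H, 8 gi L, 9 ka L.
Parse right to left (heavy = foot alone; LL = one foot; stranded L unfooted): ku (ˈpos) lu (ˈsu:) (ˈli:) gu (ˈsab) (ˈgi.ka).
Foot heads: 2, 4, 5, 7, 8.
Primary stress on the rightmost head = syllable 8.
Primary stress: syllable 8 → ku.pos.lu.su:.li:.gu.sab.ˈgi.ka.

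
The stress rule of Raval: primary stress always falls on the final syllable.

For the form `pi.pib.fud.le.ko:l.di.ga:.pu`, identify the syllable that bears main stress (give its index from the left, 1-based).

8

The word has 8 syllables; the final syllable is syllable 8 (pu).
Primary stress: syllable 8 → pi.pib.fud.le.ko:l.di.ga:.ˈpu.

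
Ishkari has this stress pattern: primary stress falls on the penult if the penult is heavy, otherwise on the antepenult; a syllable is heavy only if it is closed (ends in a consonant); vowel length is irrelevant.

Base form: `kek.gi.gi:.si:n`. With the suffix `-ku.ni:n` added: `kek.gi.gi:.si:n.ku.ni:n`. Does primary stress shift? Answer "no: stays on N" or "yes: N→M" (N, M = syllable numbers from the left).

Base `kek.gi.gi:.si:n` (4 syllables):
  Weights: 2 gi L, 3 gi: L, 4 si:n H.
  The penult (syllable 3, gi:) is light, so stress falls on the antepenult (syllable 2, gi).
  → primary stress on syllable 2.
Suffixed `kek.gi.gi:.si:n.ku.ni:n` (6 syllables):
  Weights: 4 si:n H, 5 ku L, 6 ni:n H.
  The penult (syllable 5, ku) is light, so stress falls on the antepenult (syllable 4, si:n).
  → primary stress on syllable 4.

yes: 2→4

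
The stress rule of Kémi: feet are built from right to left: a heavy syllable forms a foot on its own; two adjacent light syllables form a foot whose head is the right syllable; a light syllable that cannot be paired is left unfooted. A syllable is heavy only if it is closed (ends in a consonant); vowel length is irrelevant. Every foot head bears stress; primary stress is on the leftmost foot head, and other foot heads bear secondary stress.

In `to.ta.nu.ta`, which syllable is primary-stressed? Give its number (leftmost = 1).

Weights: 1 to L, 2 ta L, 3 nu L, 4 ta L.
Parse right to left (heavy = foot alone; LL = one foot; stranded L unfooted): (to.ˈta) (nu.ˈta).
Foot heads: 2, 4.
Primary stress on the leftmost head = syllable 2.
Primary stress: syllable 2 → to.ˈta.nu.ta.

2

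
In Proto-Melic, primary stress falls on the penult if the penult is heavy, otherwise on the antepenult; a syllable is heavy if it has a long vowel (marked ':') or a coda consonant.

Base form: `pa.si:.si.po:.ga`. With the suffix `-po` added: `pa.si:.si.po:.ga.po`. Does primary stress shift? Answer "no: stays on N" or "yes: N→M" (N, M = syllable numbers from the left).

Base `pa.si:.si.po:.ga` (5 syllables):
  Weights: 3 si L, 4 po: H, 5 ga L.
  The penult (syllable 4, po:) is heavy, so it takes stress.
  → primary stress on syllable 4.
Suffixed `pa.si:.si.po:.ga.po` (6 syllables):
  Weights: 4 po: H, 5 ga L, 6 po L.
  The penult (syllable 5, ga) is light, so stress falls on the antepenult (syllable 4, po:).
  → primary stress on syllable 4.

no: stays on 4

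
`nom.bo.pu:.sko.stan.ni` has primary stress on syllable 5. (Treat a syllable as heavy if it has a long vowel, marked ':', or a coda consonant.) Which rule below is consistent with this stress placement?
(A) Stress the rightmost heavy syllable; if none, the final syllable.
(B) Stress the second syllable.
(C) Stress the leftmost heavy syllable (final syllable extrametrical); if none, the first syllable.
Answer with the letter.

Rule A → syllable 5 ✓.
Rule B → syllable 2 (observed: 5).
Rule C → syllable 1 (observed: 5).

A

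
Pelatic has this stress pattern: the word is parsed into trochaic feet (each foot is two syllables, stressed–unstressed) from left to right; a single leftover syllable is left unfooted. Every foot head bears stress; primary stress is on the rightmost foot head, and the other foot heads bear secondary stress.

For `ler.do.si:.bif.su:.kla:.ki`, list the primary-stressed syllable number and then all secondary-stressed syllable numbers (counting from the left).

primary 5, secondary 1, 3

Parse left to right into trochaic (ˈσσ) feet: (ˈler.do) (ˈsi:.bif) (ˈsu:.kla:) ki. Syllable 7 is left unfooted.
Foot heads (stressed positions): 1, 3, 5.
End Rule Rightmost: primary stress on the rightmost head = syllable 5.
Secondary stress on 1, 3: ˌler.do.ˌsi:.bif.ˈsu:.kla:.ki.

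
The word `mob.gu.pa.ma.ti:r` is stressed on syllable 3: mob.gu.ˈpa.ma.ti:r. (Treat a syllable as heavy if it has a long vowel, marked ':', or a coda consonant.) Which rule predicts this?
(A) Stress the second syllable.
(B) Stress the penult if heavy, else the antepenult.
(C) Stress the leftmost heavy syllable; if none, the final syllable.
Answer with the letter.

Rule A → syllable 2 (observed: 3).
Rule B → syllable 3 ✓.
Rule C → syllable 1 (observed: 3).

B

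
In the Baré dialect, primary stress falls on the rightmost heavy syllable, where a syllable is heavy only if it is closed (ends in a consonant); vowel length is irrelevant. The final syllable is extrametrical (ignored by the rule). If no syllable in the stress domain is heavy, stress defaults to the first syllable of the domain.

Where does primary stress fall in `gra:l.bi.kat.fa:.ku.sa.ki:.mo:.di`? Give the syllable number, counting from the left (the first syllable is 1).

3

The final syllable (9, di) is extrametrical; the stress domain is syllables 1–8.
Weights: 1 gra:l H, 2 bi L, 3 kat H, 4 fa: L, 5 ku L, 6 sa L, 7 ki: L, 8 mo: L.
Heavy syllables in the domain: 1, 3. The rightmost is syllable 3 (kat).
Primary stress: syllable 3 → gra:l.bi.ˈkat.fa:.ku.sa.ki:.mo:.di.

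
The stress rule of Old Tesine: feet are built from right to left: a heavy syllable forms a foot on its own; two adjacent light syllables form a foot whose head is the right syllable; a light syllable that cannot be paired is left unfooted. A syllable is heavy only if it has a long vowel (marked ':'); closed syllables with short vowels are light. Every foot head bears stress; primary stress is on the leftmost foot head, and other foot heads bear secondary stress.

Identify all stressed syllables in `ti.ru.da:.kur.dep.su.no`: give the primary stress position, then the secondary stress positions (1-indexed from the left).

primary 2, secondary 3, 5, 7

Weights: 1 ti L, 2 ru L, 3 da: H, 4 kur L, 5 dep L, 6 su L, 7 no L.
Parse right to left (heavy = foot alone; LL = one foot; stranded L unfooted): (ti.ˈru) (ˈda:) (kur.ˈdep) (su.ˈno).
Foot heads: 2, 3, 5, 7.
Primary stress on the leftmost head = syllable 2.
Secondary stress on 3, 5, 7: ti.ˈru.ˌda:.kur.ˌdep.su.ˌno.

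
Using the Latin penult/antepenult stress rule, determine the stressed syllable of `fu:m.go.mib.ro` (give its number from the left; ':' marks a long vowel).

Classical Latin: stress the penult if heavy (long vowel or closed), else the antepenult.
Weights: 2 go L, 3 mib H, 4 ro L.
The penult (syllable 3, mib) is heavy, so it takes stress.
Stress on syllable 3: fu:m.go.ˈmib.ro.

3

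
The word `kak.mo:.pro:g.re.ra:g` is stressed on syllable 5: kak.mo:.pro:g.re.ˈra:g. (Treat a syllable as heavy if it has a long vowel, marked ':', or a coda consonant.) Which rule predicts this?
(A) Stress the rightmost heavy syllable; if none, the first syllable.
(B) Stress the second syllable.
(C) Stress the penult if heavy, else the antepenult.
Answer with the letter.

A

Rule A → syllable 5 ✓.
Rule B → syllable 2 (observed: 5).
Rule C → syllable 3 (observed: 5).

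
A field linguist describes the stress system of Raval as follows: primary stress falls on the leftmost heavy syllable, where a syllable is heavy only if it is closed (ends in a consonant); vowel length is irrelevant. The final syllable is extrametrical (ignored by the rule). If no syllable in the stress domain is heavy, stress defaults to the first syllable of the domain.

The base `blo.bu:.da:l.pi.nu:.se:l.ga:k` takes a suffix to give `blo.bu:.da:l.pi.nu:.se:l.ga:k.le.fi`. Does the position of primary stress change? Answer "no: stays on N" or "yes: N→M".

Base `blo.bu:.da:l.pi.nu:.se:l.ga:k` (7 syllables):
  The final syllable (7, ga:k) is extrametrical; the stress domain is syllables 1–6.
  Weights: 1 blo L, 2 bu: L, 3 da:l H, 4 pi L, 5 nu: L, 6 se:l H.
  Heavy syllables in the domain: 3, 6. The leftmost is syllable 3 (da:l).
  → primary stress on syllable 3.
Suffixed `blo.bu:.da:l.pi.nu:.se:l.ga:k.le.fi` (9 syllables):
  The final syllable (9, fi) is extrametrical; the stress domain is syllables 1–8.
  Weights: 1 blo L, 2 bu: L, 3 da:l H, 4 pi L, 5 nu: L, 6 se:l H, 7 ga:k H, 8 le L.
  Heavy syllables in the domain: 3, 6, 7. The leftmost is syllable 3 (da:l).
  → primary stress on syllable 3.

no: stays on 3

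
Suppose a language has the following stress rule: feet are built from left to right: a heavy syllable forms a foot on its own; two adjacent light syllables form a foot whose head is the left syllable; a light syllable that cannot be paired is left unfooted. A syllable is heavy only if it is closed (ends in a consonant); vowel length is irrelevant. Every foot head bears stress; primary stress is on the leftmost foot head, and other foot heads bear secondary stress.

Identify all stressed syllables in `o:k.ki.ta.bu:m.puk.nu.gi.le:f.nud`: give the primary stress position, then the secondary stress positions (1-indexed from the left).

primary 1, secondary 2, 4, 5, 6, 8, 9

Weights: 1 o:k H, 2 ki L, 3 ta L, 4 bu:m H, 5 puk H, 6 nu L, 7 gi L, 8 le:f H, 9 nud H.
Parse left to right (heavy = foot alone; LL = one foot; stranded L unfooted): (ˈo:k) (ˈki.ta) (ˈbu:m) (ˈpuk) (ˈnu.gi) (ˈle:f) (ˈnud).
Foot heads: 1, 2, 4, 5, 6, 8, 9.
Primary stress on the leftmost head = syllable 1.
Secondary stress on 2, 4, 5, 6, 8, 9: ˈo:k.ˌki.ta.ˌbu:m.ˌpuk.ˌnu.gi.ˌle:f.ˌnud.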